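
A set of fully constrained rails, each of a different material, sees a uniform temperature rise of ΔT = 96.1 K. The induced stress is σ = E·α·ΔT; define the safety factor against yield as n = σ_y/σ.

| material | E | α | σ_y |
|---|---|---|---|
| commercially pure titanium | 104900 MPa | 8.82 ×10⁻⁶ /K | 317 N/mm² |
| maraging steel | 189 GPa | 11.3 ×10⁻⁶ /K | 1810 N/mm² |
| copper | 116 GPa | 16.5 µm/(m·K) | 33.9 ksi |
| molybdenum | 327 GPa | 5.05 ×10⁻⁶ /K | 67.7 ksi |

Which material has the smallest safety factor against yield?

copper

Per material, after unit conversion:
  commercially pure titanium: E = 104.9, α = 8.82, σ_y = 317.0 → σ = 88.9 MPa, n = 3.57
  maraging steel: E = 189.0, α = 11.3, σ_y = 1810 → σ = 205 MPa, n = 8.82
  copper: E = 116.0, α = 16.5, σ_y = 233.7 → σ = 184 MPa, n = 1.27
  molybdenum: E = 327.0, α = 5.05, σ_y = 466.8 → σ = 159 MPa, n = 2.94
The minimum is copper at n = 1.27.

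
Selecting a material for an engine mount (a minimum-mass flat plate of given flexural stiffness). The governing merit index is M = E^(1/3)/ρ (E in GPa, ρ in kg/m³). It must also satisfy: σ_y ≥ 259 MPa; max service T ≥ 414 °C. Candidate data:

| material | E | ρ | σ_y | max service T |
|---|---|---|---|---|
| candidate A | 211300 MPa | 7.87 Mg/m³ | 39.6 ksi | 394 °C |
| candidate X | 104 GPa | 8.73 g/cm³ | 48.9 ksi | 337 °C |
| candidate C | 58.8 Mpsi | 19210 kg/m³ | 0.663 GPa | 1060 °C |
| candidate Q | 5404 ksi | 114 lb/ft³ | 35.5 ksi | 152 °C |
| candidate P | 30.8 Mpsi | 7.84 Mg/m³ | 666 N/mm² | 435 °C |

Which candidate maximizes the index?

Screen on constraints: σ_y ≥ 259 MPa; max service T ≥ 414 °C. Survivors: candidate C, candidate P.
Normalizing units and computing the index:
  candidate C: E = 405.4 GPa, ρ = 19210 kg/m³
  candidate P: E = 212.4 GPa, ρ = 7840 kg/m³
  candidate P: M = 0.761×10⁻³
  candidate C: M = 0.385×10⁻³
Highest index: candidate P.

candidate P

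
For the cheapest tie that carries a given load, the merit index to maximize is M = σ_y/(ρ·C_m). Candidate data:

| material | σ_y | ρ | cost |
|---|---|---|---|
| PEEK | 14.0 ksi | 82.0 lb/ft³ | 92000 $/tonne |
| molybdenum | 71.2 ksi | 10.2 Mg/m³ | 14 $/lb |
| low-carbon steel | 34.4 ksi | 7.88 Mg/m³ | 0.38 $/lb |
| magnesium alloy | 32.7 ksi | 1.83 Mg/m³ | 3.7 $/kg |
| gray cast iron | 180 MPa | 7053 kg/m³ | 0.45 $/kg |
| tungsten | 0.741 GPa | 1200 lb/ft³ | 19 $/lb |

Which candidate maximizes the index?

After converting to SI:
  PEEK: σ_y = 96.53 MPa, ρ = 1314 kg/m³, cost = 92.00 $/kg
  molybdenum: σ_y = 490.9 MPa, ρ = 10200 kg/m³, cost = 30.86 $/kg
  low-carbon steel: σ_y = 237.2 MPa, ρ = 7880 kg/m³, cost = 0.8377 $/kg
  magnesium alloy: σ_y = 225.5 MPa, ρ = 1830 kg/m³, cost = 3.700 $/kg
  gray cast iron: σ_y = 180.0 MPa, ρ = 7053 kg/m³, cost = 0.4500 $/kg
  tungsten: σ_y = 741.0 MPa, ρ = 19220 kg/m³, cost = 41.89 $/kg
  gray cast iron: M = 56.7 kN·m per $
  low-carbon steel: M = 35.9 kN·m per $
  magnesium alloy: M = 33.3 kN·m per $
  molybdenum: M = 1.56 kN·m per $
  tungsten: M = 0.920 kN·m per $
  PEEK: M = 0.799 kN·m per $
Highest index: gray cast iron.

gray cast iron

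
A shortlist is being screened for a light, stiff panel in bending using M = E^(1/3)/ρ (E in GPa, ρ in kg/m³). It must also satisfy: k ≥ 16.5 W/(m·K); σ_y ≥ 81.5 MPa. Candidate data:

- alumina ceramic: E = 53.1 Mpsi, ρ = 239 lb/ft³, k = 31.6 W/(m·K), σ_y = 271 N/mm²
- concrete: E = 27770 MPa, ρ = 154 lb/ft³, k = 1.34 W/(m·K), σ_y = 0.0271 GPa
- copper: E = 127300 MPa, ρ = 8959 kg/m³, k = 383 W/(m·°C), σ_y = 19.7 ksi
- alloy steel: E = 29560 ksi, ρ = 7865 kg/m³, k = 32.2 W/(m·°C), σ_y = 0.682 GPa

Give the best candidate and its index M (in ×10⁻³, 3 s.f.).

alumina ceramic, M = 1.87×10⁻³

Screen on constraints: k ≥ 16.5 W/(m·K); σ_y ≥ 81.5 MPa. Survivors: alumina ceramic, copper, alloy steel.
After converting to SI:
  alumina ceramic: E = 366.1 GPa, ρ = 3828 kg/m³
  copper: E = 127.3 GPa, ρ = 8959 kg/m³
  alloy steel: E = 203.8 GPa, ρ = 7865 kg/m³
  alumina ceramic: M = 1.87×10⁻³
  alloy steel: M = 0.748×10⁻³
  copper: M = 0.562×10⁻³
Highest index: alumina ceramic.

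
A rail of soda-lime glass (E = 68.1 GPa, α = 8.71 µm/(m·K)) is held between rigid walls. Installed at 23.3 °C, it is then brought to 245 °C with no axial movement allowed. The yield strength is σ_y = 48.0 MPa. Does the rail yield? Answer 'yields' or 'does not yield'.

yields

ΔT = 221.7 K. Constrained thermal stress σ = E·α·ΔT = 68.10×10³ MPa × 8.71×10⁻⁶ × 221.7 = 132 MPa (compressive).
Compare to σ_y = 48.0 MPa: σ ≥ σ_y, so it yields.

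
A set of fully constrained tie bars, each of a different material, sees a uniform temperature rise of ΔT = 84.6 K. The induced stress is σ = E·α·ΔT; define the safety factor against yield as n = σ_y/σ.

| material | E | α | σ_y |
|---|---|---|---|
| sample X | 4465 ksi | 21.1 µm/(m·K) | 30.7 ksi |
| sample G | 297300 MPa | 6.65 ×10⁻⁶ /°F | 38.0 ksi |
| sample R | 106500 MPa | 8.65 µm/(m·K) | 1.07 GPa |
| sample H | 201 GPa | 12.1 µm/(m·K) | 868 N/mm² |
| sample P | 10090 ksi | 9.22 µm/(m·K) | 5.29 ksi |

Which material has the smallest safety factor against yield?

sample P

With everything in SI (GPa, ×10⁻⁶/K, MPa):
  sample X: E = 30.79, α = 21.1, σ_y = 211.7 → σ = 55.0 MPa, n = 3.85
  sample G: E = 297.3, α = 12.0, σ_y = 262.0 → σ = 301 MPa, n = 0.870
  sample R: E = 106.5, α = 8.65, σ_y = 1070 → σ = 77.9 MPa, n = 13.7
  sample H: E = 201.0, α = 12.1, σ_y = 868.0 → σ = 206 MPa, n = 4.22
  sample P: E = 69.57, α = 9.22, σ_y = 36.47 → σ = 54.3 MPa, n = 0.672
Smallest n: sample P with n = 0.672.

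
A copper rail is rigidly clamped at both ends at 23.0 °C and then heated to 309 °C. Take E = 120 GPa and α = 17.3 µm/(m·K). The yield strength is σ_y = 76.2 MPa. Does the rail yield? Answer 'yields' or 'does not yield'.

ΔT = 286.0 K. Constrained thermal stress σ = E·α·ΔT = 120.0×10³ MPa × 17.3×10⁻⁶ × 286.0 = 594 MPa (compressive).
Compare to σ_y = 76.2 MPa: σ ≥ σ_y, so it yields.

yields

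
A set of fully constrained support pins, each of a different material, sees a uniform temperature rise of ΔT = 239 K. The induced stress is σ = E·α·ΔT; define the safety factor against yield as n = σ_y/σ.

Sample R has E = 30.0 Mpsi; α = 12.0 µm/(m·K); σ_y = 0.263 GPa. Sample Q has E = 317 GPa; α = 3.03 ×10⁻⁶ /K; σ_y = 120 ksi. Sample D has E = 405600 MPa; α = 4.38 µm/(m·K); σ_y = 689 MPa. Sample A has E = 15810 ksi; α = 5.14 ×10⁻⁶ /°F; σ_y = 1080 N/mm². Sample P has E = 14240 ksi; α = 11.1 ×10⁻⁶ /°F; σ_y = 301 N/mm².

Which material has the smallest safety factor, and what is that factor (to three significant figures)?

In consistent units (E in GPa, α in ×10⁻⁶/K, σ_y in MPa):
  sample R: E = 206.8, α = 12.0, σ_y = 263.0 → σ = 593 MPa, n = 0.443
  sample Q: E = 317.0, α = 3.03, σ_y = 827.4 → σ = 230 MPa, n = 3.60
  sample D: E = 405.6, α = 4.38, σ_y = 689.0 → σ = 425 MPa, n = 1.62
  sample A: E = 109.0, α = 9.25, σ_y = 1080 → σ = 241 MPa, n = 4.48
  sample P: E = 98.18, α = 20.0, σ_y = 301.0 → σ = 469 MPa, n = 0.642
Smallest n: sample R with n = 0.443.

sample R, n = 0.443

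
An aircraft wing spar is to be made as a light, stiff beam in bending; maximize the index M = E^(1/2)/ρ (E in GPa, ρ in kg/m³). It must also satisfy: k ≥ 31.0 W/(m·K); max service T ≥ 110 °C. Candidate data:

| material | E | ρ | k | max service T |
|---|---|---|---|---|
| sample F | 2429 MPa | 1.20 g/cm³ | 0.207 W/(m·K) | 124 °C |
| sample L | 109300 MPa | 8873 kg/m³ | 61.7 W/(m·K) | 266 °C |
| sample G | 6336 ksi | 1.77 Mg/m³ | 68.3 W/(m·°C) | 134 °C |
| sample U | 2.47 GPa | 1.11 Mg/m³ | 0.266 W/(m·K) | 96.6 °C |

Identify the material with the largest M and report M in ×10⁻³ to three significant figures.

sample G, M = 3.73×10⁻³

Screen on constraints: k ≥ 31.0 W/(m·K); max service T ≥ 110 °C. Survivors: sample L, sample G.
Normalizing units and computing the index:
  sample L: E = 109.3 GPa, ρ = 8873 kg/m³
  sample G: E = 43.69 GPa, ρ = 1770 kg/m³
  sample G: M = 3.73×10⁻³
  sample L: M = 1.18×10⁻³
Sample G ranks first.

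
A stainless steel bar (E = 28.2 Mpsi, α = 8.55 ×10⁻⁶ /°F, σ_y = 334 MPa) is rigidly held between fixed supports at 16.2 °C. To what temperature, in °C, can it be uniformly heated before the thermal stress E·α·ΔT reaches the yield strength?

E = 28.2 Mpsi = 194.4 GPa.
α = 8.55×10⁻⁶/°F × 9/5 = 15.4×10⁻⁶/K.
E·α·ΔT = 334.0 MPa ⇒ ΔT = 334.0 / (194.4×10³ × 15.4×10⁻⁶) = 111.6 K.
T = 16.2 + 111.6 = 127.8 °C.

128 °C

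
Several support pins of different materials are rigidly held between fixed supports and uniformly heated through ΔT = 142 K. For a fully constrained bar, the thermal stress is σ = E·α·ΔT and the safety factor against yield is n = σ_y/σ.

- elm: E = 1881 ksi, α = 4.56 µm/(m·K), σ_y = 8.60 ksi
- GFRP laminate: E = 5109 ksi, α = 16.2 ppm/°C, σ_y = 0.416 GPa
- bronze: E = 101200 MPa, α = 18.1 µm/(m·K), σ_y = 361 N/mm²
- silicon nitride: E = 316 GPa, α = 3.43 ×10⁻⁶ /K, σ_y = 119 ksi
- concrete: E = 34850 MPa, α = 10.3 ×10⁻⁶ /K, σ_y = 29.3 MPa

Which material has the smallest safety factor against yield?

With everything in SI (GPa, ×10⁻⁶/K, MPa):
  elm: E = 12.97, α = 4.56, σ_y = 59.29 → σ = 8.40 MPa, n = 7.06
  GFRP laminate: E = 35.23, α = 16.2, σ_y = 416.0 → σ = 81.0 MPa, n = 5.13
  bronze: E = 101.2, α = 18.1, σ_y = 361.0 → σ = 260 MPa, n = 1.39
  silicon nitride: E = 316.0, α = 3.43, σ_y = 820.5 → σ = 154 MPa, n = 5.33
  concrete: E = 34.85, α = 10.3, σ_y = 29.30 → σ = 51.0 MPa, n = 0.575
The minimum is concrete at n = 0.575.

concrete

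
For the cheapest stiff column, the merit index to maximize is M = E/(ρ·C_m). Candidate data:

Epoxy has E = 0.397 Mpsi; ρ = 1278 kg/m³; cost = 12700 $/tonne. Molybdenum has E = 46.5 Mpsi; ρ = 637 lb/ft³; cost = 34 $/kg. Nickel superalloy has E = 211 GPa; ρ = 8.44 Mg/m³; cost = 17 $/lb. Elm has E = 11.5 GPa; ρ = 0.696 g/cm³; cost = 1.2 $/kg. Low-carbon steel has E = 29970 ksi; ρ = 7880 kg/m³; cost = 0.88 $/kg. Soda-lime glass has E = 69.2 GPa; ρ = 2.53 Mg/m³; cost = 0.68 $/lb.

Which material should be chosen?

Normalizing units and computing the index:
  epoxy: E = 2.737 GPa, ρ = 1278 kg/m³, cost = 12.70 $/kg
  molybdenum: E = 320.6 GPa, ρ = 10200 kg/m³, cost = 34.00 $/kg
  nickel superalloy: E = 211.0 GPa, ρ = 8440 kg/m³, cost = 37.48 $/kg
  elm: E = 11.50 GPa, ρ = 696.0 kg/m³, cost = 1.200 $/kg
  low-carbon steel: E = 206.6 GPa, ρ = 7880 kg/m³, cost = 0.8800 $/kg
  soda-lime glass: E = 69.20 GPa, ρ = 2530 kg/m³, cost = 1.499 $/kg
  low-carbon steel: M = 29.8 MN·m per $
  soda-lime glass: M = 18.2 MN·m per $
  elm: M = 13.8 MN·m per $
  molybdenum: M = 0.924 MN·m per $
  nickel superalloy: M = 0.667 MN·m per $
  epoxy: M = 0.169 MN·m per $
The maximum is for low-carbon steel.

low-carbon steel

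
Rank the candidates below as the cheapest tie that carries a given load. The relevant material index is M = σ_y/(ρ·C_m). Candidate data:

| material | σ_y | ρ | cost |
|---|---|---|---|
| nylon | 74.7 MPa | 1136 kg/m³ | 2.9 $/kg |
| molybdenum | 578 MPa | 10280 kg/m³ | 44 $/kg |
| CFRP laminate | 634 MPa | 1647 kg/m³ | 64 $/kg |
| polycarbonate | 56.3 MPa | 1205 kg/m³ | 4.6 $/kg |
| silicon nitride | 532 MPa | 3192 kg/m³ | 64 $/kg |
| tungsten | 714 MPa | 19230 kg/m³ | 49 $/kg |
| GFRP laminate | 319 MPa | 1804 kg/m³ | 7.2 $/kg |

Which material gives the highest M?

Computing M directly (units already consistent):
  GFRP laminate: M = 24.6 kN·m per $
  nylon: M = 22.7 kN·m per $
  polycarbonate: M = 10.2 kN·m per $
  CFRP laminate: M = 6.01 kN·m per $
  silicon nitride: M = 2.60 kN·m per $
  molybdenum: M = 1.28 kN·m per $
  tungsten: M = 0.758 kN·m per $
GFRP laminate has the largest M.

GFRP laminate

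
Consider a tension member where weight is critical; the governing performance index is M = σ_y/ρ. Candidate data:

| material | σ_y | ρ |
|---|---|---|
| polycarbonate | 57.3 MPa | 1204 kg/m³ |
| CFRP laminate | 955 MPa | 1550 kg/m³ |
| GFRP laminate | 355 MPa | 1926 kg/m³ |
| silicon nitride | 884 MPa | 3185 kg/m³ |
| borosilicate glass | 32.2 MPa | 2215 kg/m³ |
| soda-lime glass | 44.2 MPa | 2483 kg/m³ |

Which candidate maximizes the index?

CFRP laminate

Evaluate M for each candidate:
  CFRP laminate: M = 616 kN·m/kg
  silicon nitride: M = 278 kN·m/kg
  GFRP laminate: M = 184 kN·m/kg
  polycarbonate: M = 47.6 kN·m/kg
  soda-lime glass: M = 17.8 kN·m/kg
  borosilicate glass: M = 14.5 kN·m/kg
CFRP laminate ranks first.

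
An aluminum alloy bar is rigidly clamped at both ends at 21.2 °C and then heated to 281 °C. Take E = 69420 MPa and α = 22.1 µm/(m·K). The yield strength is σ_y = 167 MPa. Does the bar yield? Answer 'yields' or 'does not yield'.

yields

E = 69420 MPa = 69.42 GPa.
ΔT = 259.8 K. Constrained thermal stress σ = E·α·ΔT = 69.42×10³ MPa × 22.1×10⁻⁶ × 259.8 = 399 MPa (compressive).
Compare to σ_y = 167 MPa: σ ≥ σ_y, so it yields.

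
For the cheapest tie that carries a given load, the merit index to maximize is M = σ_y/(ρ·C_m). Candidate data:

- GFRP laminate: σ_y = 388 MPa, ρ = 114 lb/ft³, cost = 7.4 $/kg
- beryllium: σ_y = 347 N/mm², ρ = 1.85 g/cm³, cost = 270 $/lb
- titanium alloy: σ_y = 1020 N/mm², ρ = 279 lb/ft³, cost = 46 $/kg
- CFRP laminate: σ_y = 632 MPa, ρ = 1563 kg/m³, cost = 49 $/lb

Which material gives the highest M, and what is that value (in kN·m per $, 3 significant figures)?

In SI units:
  GFRP laminate: σ_y = 388.0 MPa, ρ = 1826 kg/m³, cost = 7.400 $/kg
  beryllium: σ_y = 347.0 MPa, ρ = 1850 kg/m³, cost = 595.2 $/kg
  titanium alloy: σ_y = 1020 MPa, ρ = 4469 kg/m³, cost = 46.00 $/kg
  CFRP laminate: σ_y = 632.0 MPa, ρ = 1563 kg/m³, cost = 108.0 $/kg
  GFRP laminate: M = 28.7 kN·m per $
  titanium alloy: M = 4.96 kN·m per $
  CFRP laminate: M = 3.74 kN·m per $
  beryllium: M = 0.315 kN·m per $
GFRP laminate ranks first.

GFRP laminate, M = 28.7 kN·m per $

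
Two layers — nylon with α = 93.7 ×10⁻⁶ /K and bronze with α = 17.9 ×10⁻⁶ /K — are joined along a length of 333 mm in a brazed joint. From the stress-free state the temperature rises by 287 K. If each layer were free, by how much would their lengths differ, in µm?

7240 µm

Δα = |93.7 − 17.9|×10⁻⁶/K = 75.8×10⁻⁶/K.
ΔL_mismatch = Δα·L·ΔT = 75.8×10⁻⁶ × 333.0 mm × 287.0 K = 7240 µm.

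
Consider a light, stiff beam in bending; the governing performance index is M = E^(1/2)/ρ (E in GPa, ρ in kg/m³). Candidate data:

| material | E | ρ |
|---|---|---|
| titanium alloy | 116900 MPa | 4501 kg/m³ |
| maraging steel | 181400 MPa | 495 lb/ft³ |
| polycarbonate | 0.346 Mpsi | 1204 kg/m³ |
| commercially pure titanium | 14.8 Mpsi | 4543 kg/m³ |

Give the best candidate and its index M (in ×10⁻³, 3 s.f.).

titanium alloy, M = 2.40×10⁻³

Convert each candidate to consistent units, then evaluate M:
  titanium alloy: E = 116.9 GPa, ρ = 4501 kg/m³
  maraging steel: E = 181.4 GPa, ρ = 7929 kg/m³
  polycarbonate: E = 2.386 GPa, ρ = 1204 kg/m³
  commercially pure titanium: E = 102.0 GPa, ρ = 4543 kg/m³
  titanium alloy: M = 2.40×10⁻³
  commercially pure titanium: M = 2.22×10⁻³
  maraging steel: M = 1.70×10⁻³
  polycarbonate: M = 1.28×10⁻³
Highest index: titanium alloy.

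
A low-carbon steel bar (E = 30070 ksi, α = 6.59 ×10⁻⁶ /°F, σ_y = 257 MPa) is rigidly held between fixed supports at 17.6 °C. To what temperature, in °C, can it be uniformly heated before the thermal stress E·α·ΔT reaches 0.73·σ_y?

E = 30070 ksi = 207.3 GPa.
α = 6.59×10⁻⁶/°F × 9/5 = 11.9×10⁻⁶/K.
E·α·ΔT = 187.6 MPa ⇒ ΔT = 187.6 / (207.3×10³ × 11.9×10⁻⁶) = 76.29 K.
T = 17.6 + 76.29 = 93.89 °C.

93.9 °C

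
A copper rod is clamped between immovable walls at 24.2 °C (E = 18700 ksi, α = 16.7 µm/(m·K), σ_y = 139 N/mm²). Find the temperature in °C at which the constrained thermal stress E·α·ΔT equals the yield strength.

E = 18700 ksi = 128.9 GPa.
σ_y = 139 N/mm² = 139.0 MPa.
E·α·ΔT = 139.0 MPa ⇒ ΔT = 139.0 / (128.9×10³ × 16.7×10⁻⁶) = 64.56 K.
T = 24.2 + 64.56 = 88.76 °C.

88.8 °C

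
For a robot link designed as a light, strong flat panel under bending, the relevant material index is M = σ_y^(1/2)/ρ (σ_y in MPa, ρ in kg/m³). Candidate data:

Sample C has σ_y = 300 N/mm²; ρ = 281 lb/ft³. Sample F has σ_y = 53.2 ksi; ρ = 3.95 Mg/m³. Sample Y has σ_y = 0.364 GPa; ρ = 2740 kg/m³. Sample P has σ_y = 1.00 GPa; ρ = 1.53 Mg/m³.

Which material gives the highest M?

sample P

After converting to SI:
  sample C: σ_y = 300.0 MPa, ρ = 4501 kg/m³
  sample F: σ_y = 366.8 MPa, ρ = 3950 kg/m³
  sample Y: σ_y = 364.0 MPa, ρ = 2740 kg/m³
  sample P: σ_y = 1000 MPa, ρ = 1530 kg/m³
  sample P: M = 20.7×10⁻³
  sample Y: M = 6.96×10⁻³
  sample F: M = 4.85×10⁻³
  sample C: M = 3.85×10⁻³
Highest index: sample P.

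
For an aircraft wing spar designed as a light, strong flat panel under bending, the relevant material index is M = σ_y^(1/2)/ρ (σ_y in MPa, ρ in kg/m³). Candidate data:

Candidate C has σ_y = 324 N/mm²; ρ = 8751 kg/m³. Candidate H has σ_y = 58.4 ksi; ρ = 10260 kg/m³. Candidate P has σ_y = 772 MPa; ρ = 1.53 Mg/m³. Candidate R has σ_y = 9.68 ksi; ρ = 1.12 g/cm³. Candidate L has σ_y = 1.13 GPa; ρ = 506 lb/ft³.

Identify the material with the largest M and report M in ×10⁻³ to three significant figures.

After converting to SI:
  candidate C: σ_y = 324.0 MPa, ρ = 8751 kg/m³
  candidate H: σ_y = 402.7 MPa, ρ = 10260 kg/m³
  candidate P: σ_y = 772.0 MPa, ρ = 1530 kg/m³
  candidate R: σ_y = 66.74 MPa, ρ = 1120 kg/m³
  candidate L: σ_y = 1130 MPa, ρ = 8105 kg/m³
  candidate P: M = 18.2×10⁻³
  candidate R: M = 7.29×10⁻³
  candidate L: M = 4.15×10⁻³
  candidate C: M = 2.06×10⁻³
  candidate H: M = 1.96×10⁻³
Highest index: candidate P.

candidate P, M = 18.2×10⁻³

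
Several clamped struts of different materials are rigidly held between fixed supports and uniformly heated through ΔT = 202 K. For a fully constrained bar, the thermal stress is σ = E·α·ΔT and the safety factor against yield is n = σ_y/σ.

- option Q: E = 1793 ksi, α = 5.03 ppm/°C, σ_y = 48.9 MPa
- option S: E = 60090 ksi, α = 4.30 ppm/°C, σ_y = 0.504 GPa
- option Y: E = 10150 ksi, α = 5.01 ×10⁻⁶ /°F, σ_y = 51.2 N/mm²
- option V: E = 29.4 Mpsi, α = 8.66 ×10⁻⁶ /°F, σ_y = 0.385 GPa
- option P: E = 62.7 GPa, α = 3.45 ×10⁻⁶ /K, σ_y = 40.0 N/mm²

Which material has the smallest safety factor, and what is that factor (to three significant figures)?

option Y, n = 0.402

With everything in SI (GPa, ×10⁻⁶/K, MPa):
  option Q: E = 12.36, α = 5.03, σ_y = 48.90 → σ = 12.6 MPa, n = 3.89
  option S: E = 414.3, α = 4.30, σ_y = 504.0 → σ = 360 MPa, n = 1.40
  option Y: E = 69.98, α = 9.02, σ_y = 51.20 → σ = 127 MPa, n = 0.402
  option V: E = 202.7, α = 15.6, σ_y = 385.0 → σ = 638 MPa, n = 0.603
  option P: E = 62.70, α = 3.45, σ_y = 40.00 → σ = 43.7 MPa, n = 0.915
Smallest n: option Y with n = 0.402.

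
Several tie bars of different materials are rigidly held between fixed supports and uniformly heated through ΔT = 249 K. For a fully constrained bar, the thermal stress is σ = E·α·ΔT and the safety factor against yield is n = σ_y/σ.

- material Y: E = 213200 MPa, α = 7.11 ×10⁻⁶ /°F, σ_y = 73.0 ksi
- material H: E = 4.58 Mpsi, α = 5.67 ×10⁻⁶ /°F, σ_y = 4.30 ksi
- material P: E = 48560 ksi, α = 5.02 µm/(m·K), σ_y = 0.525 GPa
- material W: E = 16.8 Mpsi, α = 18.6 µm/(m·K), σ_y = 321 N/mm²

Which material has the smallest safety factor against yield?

Per material, after unit conversion:
  material Y: E = 213.2, α = 12.8, σ_y = 503.3 → σ = 679 MPa, n = 0.741
  material H: E = 31.58, α = 10.2, σ_y = 29.65 → σ = 80.2 MPa, n = 0.369
  material P: E = 334.8, α = 5.02, σ_y = 525.0 → σ = 419 MPa, n = 1.25
  material W: E = 115.8, α = 18.6, σ_y = 321.0 → σ = 536 MPa, n = 0.598
Material H has the lowest safety factor, n = 0.369.

material H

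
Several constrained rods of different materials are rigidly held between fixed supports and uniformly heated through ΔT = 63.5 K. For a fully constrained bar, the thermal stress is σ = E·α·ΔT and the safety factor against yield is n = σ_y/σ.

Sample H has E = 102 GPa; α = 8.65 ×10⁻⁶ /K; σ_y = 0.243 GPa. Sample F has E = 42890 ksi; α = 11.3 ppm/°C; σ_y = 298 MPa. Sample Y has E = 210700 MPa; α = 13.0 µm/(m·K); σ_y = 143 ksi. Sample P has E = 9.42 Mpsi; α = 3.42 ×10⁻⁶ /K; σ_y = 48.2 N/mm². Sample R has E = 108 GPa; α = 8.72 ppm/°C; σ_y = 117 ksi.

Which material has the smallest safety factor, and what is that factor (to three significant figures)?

sample F, n = 1.40

In consistent units (E in GPa, α in ×10⁻⁶/K, σ_y in MPa):
  sample H: E = 102.0, α = 8.65, σ_y = 243.0 → σ = 56.0 MPa, n = 4.34
  sample F: E = 295.7, α = 11.3, σ_y = 298.0 → σ = 212 MPa, n = 1.40
  sample Y: E = 210.7, α = 13.0, σ_y = 986.0 → σ = 174 MPa, n = 5.67
  sample P: E = 64.95, α = 3.42, σ_y = 48.20 → σ = 14.1 MPa, n = 3.42
  sample R: E = 108.0, α = 8.72, σ_y = 806.7 → σ = 59.8 MPa, n = 13.5
The minimum is sample F at n = 1.40.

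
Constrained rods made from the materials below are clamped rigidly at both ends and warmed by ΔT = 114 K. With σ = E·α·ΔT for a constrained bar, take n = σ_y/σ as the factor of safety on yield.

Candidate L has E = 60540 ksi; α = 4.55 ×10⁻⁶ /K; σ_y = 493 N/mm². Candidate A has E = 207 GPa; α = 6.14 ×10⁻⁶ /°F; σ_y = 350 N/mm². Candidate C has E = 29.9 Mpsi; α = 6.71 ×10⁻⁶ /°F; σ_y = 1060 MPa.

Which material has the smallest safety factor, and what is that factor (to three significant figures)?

With everything in SI (GPa, ×10⁻⁶/K, MPa):
  candidate L: E = 417.4, α = 4.55, σ_y = 493.0 → σ = 217 MPa, n = 2.28
  candidate A: E = 207.0, α = 11.1, σ_y = 350.0 → σ = 261 MPa, n = 1.34
  candidate C: E = 206.2, α = 12.1, σ_y = 1060 → σ = 284 MPa, n = 3.73
Smallest n: candidate A with n = 1.34.

candidate A, n = 1.34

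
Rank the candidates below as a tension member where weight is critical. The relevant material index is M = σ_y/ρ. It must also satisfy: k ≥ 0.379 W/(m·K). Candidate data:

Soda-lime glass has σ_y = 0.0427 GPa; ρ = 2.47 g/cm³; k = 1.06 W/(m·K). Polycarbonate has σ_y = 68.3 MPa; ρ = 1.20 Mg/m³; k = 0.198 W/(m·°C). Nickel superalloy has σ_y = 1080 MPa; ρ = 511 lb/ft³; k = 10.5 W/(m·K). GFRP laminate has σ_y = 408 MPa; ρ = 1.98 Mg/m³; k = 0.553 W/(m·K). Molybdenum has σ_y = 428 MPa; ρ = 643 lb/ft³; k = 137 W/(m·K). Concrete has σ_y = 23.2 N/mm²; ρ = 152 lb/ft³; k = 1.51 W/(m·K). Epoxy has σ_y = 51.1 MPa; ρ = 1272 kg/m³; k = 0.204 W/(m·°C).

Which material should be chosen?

GFRP laminate

Screen on constraints: k ≥ 0.379 W/(m·K). Survivors: soda-lime glass, nickel superalloy, GFRP laminate, molybdenum, concrete.
Normalizing units and computing the index:
  soda-lime glass: σ_y = 42.70 MPa, ρ = 2470 kg/m³
  nickel superalloy: σ_y = 1080 MPa, ρ = 8185 kg/m³
  GFRP laminate: σ_y = 408.0 MPa, ρ = 1980 kg/m³
  molybdenum: σ_y = 428.0 MPa, ρ = 10300 kg/m³
  concrete: σ_y = 23.20 MPa, ρ = 2435 kg/m³
  GFRP laminate: M = 206 kN·m/kg
  nickel superalloy: M = 132 kN·m/kg
  molybdenum: M = 41.6 kN·m/kg
  soda-lime glass: M = 17.3 kN·m/kg
  concrete: M = 9.53 kN·m/kg
GFRP laminate has the largest M.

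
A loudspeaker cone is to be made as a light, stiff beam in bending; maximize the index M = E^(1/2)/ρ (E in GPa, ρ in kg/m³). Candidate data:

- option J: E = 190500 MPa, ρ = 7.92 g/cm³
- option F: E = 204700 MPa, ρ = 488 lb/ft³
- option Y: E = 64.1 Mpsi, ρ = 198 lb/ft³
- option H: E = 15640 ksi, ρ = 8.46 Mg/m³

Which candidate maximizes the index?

option Y

In SI units:
  option J: E = 190.5 GPa, ρ = 7920 kg/m³
  option F: E = 204.7 GPa, ρ = 7817 kg/m³
  option Y: E = 442.0 GPa, ρ = 3172 kg/m³
  option H: E = 107.8 GPa, ρ = 8460 kg/m³
  option Y: M = 6.63×10⁻³
  option F: M = 1.83×10⁻³
  option J: M = 1.74×10⁻³
  option H: M = 1.23×10⁻³
Option Y has the largest M.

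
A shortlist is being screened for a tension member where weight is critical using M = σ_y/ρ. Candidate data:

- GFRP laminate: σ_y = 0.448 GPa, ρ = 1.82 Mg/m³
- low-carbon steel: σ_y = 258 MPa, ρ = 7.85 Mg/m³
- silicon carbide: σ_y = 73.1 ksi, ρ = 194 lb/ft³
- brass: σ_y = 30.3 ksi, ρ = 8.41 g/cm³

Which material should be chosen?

After converting to SI:
  GFRP laminate: σ_y = 448.0 MPa, ρ = 1820 kg/m³
  low-carbon steel: σ_y = 258.0 MPa, ρ = 7850 kg/m³
  silicon carbide: σ_y = 504.0 MPa, ρ = 3108 kg/m³
  brass: σ_y = 208.9 MPa, ρ = 8410 kg/m³
  GFRP laminate: M = 246 kN·m/kg
  silicon carbide: M = 162 kN·m/kg
  low-carbon steel: M = 32.9 kN·m/kg
  brass: M = 24.8 kN·m/kg
GFRP laminate ranks first.

GFRP laminate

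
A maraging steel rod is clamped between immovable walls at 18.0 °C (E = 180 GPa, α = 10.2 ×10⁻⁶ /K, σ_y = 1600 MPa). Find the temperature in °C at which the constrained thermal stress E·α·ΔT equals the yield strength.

889 °C

E·α·ΔT = 1600 MPa ⇒ ΔT = 1600 / (180.0×10³ × 10.2×10⁻⁶) = 871.5 K.
T = 18.0 + 871.5 = 889.5 °C.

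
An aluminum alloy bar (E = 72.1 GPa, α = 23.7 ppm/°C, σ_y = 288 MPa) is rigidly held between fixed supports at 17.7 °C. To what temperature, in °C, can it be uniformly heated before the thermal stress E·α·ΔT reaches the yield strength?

E·α·ΔT = 288.0 MPa ⇒ ΔT = 288.0 / (72.10×10³ × 23.7×10⁻⁶) = 168.5 K.
T = 17.7 + 168.5 = 186.2 °C.

186 °C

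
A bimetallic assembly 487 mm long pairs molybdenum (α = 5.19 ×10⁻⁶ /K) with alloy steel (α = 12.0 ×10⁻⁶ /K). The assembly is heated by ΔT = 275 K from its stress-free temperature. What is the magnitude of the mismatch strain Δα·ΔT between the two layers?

1.87×10⁻³

Δα = |5.19 − 12.0|×10⁻⁶/K = 6.81×10⁻⁶/K.
Mismatch strain = Δα·ΔT = 6.81×10⁻⁶ × 275.0 = 1.87×10⁻³.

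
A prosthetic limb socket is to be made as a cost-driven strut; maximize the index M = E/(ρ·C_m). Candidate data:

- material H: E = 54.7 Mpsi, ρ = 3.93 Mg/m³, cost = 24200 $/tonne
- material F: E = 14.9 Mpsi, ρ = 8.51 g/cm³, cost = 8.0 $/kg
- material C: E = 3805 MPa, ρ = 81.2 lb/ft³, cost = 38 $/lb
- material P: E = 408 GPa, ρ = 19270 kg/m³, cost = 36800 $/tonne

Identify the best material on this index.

Putting every candidate on a common basis:
  material H: E = 377.1 GPa, ρ = 3930 kg/m³, cost = 24.20 $/kg
  material F: E = 102.7 GPa, ρ = 8510 kg/m³, cost = 8.000 $/kg
  material C: E = 3.805 GPa, ρ = 1301 kg/m³, cost = 83.77 $/kg
  material P: E = 408.0 GPa, ρ = 19270 kg/m³, cost = 36.80 $/kg
  material H: M = 3.97 MN·m per $
  material F: M = 1.51 MN·m per $
  material P: M = 0.575 MN·m per $
  material C: M = 0.0349 MN·m per $
Material H ranks first.

material H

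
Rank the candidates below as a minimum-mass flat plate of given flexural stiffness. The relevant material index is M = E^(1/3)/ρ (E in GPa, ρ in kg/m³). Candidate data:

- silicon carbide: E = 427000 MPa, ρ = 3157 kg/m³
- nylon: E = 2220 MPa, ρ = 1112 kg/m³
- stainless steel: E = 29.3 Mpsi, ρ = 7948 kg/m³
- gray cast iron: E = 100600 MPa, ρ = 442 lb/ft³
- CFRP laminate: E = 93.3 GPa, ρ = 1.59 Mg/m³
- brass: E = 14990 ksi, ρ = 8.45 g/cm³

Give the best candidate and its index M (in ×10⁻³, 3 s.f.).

CFRP laminate, M = 2.85×10⁻³

Convert each candidate to consistent units, then evaluate M:
  silicon carbide: E = 427.0 GPa, ρ = 3157 kg/m³
  nylon: E = 2.220 GPa, ρ = 1112 kg/m³
  stainless steel: E = 202.0 GPa, ρ = 7948 kg/m³
  gray cast iron: E = 100.6 GPa, ρ = 7080 kg/m³
  CFRP laminate: E = 93.30 GPa, ρ = 1590 kg/m³
  brass: E = 103.4 GPa, ρ = 8450 kg/m³
  CFRP laminate: M = 2.85×10⁻³
  silicon carbide: M = 2.39×10⁻³
  nylon: M = 1.17×10⁻³
  stainless steel: M = 0.738×10⁻³
  gray cast iron: M = 0.657×10⁻³
  brass: M = 0.555×10⁻³
The maximum is for CFRP laminate.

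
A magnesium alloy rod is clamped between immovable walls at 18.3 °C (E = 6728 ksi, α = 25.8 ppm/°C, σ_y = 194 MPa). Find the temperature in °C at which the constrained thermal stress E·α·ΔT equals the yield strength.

E = 6728 ksi = 46.39 GPa.
E·α·ΔT = 194.0 MPa ⇒ ΔT = 194.0 / (46.39×10³ × 25.8×10⁻⁶) = 162.1 K.
T = 18.3 + 162.1 = 180.4 °C.

180 °C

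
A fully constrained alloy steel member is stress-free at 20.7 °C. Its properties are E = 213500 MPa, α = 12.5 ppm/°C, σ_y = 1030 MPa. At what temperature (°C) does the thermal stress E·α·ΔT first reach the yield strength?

E = 213500 MPa = 213.5 GPa.
E·α·ΔT = 1030 MPa ⇒ ΔT = 1030 / (213.5×10³ × 12.5×10⁻⁶) = 385.9 K.
T = 20.7 + 385.9 = 406.6 °C.

407 °C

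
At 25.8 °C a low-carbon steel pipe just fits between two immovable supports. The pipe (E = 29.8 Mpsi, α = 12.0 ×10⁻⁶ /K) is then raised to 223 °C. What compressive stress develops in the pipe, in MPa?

E = 29.8 Mpsi = 205.5 GPa.
ΔT = 197.2 K. Constrained thermal stress σ = E·α·ΔT = 205.5×10³ MPa × 12.0×10⁻⁶ × 197.2 = 486 MPa (compressive).

486 MPa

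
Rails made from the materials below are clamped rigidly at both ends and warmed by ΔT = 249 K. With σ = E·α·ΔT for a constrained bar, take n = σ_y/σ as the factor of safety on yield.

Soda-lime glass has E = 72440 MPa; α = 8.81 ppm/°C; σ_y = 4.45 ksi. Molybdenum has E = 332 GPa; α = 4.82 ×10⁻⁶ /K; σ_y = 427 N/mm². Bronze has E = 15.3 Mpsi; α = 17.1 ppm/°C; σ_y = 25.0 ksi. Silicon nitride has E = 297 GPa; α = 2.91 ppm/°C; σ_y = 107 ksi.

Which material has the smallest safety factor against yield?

Per material, after unit conversion:
  soda-lime glass: E = 72.44, α = 8.81, σ_y = 30.68 → σ = 159 MPa, n = 0.193
  molybdenum: E = 332.0, α = 4.82, σ_y = 427.0 → σ = 398 MPa, n = 1.07
  bronze: E = 105.5, α = 17.1, σ_y = 172.4 → σ = 449 MPa, n = 0.384
  silicon nitride: E = 297.0, α = 2.91, σ_y = 737.7 → σ = 215 MPa, n = 3.43
The minimum is soda-lime glass at n = 0.193.

soda-lime glass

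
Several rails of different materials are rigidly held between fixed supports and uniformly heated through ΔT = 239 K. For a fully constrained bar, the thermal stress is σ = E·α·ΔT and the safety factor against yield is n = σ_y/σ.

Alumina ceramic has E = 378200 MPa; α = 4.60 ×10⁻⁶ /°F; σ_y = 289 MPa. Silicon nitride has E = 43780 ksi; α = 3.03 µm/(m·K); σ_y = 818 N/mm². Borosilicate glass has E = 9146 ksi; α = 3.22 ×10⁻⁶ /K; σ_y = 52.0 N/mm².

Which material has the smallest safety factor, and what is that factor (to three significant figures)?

With everything in SI (GPa, ×10⁻⁶/K, MPa):
  alumina ceramic: E = 378.2, α = 8.28, σ_y = 289.0 → σ = 748 MPa, n = 0.386
  silicon nitride: E = 301.9, α = 3.03, σ_y = 818.0 → σ = 219 MPa, n = 3.74
  borosilicate glass: E = 63.06, α = 3.22, σ_y = 52.00 → σ = 48.5 MPa, n = 1.07
Alumina ceramic has the lowest safety factor, n = 0.386.

alumina ceramic, n = 0.386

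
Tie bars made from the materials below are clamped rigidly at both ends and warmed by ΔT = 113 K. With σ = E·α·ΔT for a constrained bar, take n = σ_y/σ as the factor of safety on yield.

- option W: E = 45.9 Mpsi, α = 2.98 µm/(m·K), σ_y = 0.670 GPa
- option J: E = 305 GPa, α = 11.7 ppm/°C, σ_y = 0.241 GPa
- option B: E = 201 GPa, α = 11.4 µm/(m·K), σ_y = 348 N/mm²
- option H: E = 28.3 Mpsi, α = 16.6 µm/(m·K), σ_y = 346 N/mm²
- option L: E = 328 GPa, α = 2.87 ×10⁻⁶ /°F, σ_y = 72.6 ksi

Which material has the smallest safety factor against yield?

option J

With everything in SI (GPa, ×10⁻⁶/K, MPa):
  option W: E = 316.5, α = 2.98, σ_y = 670.0 → σ = 107 MPa, n = 6.29
  option J: E = 305.0, α = 11.7, σ_y = 241.0 → σ = 403 MPa, n = 0.598
  option B: E = 201.0, α = 11.4, σ_y = 348.0 → σ = 259 MPa, n = 1.34
  option H: E = 195.1, α = 16.6, σ_y = 346.0 → σ = 366 MPa, n = 0.945
  option L: E = 328.0, α = 5.17, σ_y = 500.6 → σ = 191 MPa, n = 2.61
Smallest n: option J with n = 0.598.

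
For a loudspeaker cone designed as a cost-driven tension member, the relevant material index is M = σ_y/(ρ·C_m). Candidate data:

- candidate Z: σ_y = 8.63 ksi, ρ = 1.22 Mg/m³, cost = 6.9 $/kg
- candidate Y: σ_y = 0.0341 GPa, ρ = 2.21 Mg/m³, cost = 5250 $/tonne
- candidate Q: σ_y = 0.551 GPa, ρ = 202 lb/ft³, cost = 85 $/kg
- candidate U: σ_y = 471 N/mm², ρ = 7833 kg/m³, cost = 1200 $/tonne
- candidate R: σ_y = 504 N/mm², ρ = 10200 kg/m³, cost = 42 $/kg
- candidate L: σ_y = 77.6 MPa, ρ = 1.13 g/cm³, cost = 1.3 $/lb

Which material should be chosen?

Normalizing units and computing the index:
  candidate Z: σ_y = 59.50 MPa, ρ = 1220 kg/m³, cost = 6.900 $/kg
  candidate Y: σ_y = 34.10 MPa, ρ = 2210 kg/m³, cost = 5.250 $/kg
  candidate Q: σ_y = 551.0 MPa, ρ = 3236 kg/m³, cost = 85.00 $/kg
  candidate U: σ_y = 471.0 MPa, ρ = 7833 kg/m³, cost = 1.200 $/kg
  candidate R: σ_y = 504.0 MPa, ρ = 10200 kg/m³, cost = 42.00 $/kg
  candidate L: σ_y = 77.60 MPa, ρ = 1130 kg/m³, cost = 2.866 $/kg
  candidate U: M = 50.1 kN·m per $
  candidate L: M = 24.0 kN·m per $
  candidate Z: M = 7.07 kN·m per $
  candidate Y: M = 2.94 kN·m per $
  candidate Q: M = 2.00 kN·m per $
  candidate R: M = 1.18 kN·m per $
Candidate U ranks first.

candidate U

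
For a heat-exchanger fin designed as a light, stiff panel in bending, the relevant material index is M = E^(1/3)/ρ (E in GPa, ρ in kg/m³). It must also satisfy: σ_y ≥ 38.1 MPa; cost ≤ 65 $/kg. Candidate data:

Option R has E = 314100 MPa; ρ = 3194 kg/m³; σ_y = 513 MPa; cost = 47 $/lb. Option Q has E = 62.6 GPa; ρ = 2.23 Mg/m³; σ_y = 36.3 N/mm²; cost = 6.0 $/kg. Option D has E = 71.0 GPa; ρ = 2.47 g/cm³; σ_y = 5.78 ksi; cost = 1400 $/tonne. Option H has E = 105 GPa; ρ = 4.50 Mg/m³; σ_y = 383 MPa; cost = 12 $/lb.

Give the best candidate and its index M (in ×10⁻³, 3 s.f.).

option D, M = 1.68×10⁻³

Screen on constraints: σ_y ≥ 38.1 MPa; cost ≤ 65 $/kg. Survivors: option D, option H.
Convert each candidate to consistent units, then evaluate M:
  option D: E = 71.00 GPa, ρ = 2470 kg/m³
  option H: E = 105.0 GPa, ρ = 4500 kg/m³
  option D: M = 1.68×10⁻³
  option H: M = 1.05×10⁻³
Option D has the largest M.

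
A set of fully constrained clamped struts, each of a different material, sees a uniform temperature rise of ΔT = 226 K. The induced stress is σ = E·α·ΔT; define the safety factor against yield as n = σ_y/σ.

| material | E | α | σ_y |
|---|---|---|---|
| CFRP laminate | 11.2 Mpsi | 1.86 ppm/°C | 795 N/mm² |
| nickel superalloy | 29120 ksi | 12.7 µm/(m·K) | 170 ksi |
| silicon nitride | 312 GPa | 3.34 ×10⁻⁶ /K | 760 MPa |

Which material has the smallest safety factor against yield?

nickel superalloy

In consistent units (E in GPa, α in ×10⁻⁶/K, σ_y in MPa):
  CFRP laminate: E = 77.22, α = 1.86, σ_y = 795.0 → σ = 32.5 MPa, n = 24.5
  nickel superalloy: E = 200.8, α = 12.7, σ_y = 1172 → σ = 576 MPa, n = 2.03
  silicon nitride: E = 312.0, α = 3.34, σ_y = 760.0 → σ = 236 MPa, n = 3.23
Nickel superalloy has the lowest safety factor, n = 2.03.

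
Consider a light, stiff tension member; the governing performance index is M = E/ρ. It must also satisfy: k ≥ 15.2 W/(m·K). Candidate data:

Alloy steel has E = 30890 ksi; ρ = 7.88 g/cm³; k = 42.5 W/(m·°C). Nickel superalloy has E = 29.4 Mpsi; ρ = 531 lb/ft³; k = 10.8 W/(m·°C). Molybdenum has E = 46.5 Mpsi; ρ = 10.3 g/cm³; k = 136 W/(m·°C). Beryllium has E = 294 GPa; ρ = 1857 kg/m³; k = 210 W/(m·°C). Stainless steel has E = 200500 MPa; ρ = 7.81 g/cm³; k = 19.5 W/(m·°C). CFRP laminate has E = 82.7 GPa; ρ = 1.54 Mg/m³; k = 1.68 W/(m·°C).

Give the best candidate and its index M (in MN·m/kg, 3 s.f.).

beryllium, M = 158 MN·m/kg

Screen on constraints: k ≥ 15.2 W/(m·K). Survivors: alloy steel, molybdenum, beryllium, stainless steel.
In SI units:
  alloy steel: E = 213.0 GPa, ρ = 7880 kg/m³
  molybdenum: E = 320.6 GPa, ρ = 10300 kg/m³
  beryllium: E = 294.0 GPa, ρ = 1857 kg/m³
  stainless steel: E = 200.5 GPa, ρ = 7810 kg/m³
  beryllium: M = 158 MN·m/kg
  molybdenum: M = 31.1 MN·m/kg
  alloy steel: M = 27.0 MN·m/kg
  stainless steel: M = 25.7 MN·m/kg
Highest index: beryllium.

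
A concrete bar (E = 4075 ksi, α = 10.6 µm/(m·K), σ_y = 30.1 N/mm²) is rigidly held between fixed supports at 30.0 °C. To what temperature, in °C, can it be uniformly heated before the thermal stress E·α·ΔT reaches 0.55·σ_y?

E = 4075 ksi = 28.10 GPa.
σ_y = 30.1 N/mm² = 30.10 MPa.
E·α·ΔT = 16.56 MPa ⇒ ΔT = 16.56 / (28.10×10³ × 10.6×10⁻⁶) = 55.59 K.
T = 30.0 + 55.59 = 85.59 °C.

85.6 °C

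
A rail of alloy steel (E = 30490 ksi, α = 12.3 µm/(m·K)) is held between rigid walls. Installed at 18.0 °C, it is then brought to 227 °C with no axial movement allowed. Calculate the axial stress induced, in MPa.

540 MPa

E = 30490 ksi = 210.2 GPa.
ΔT = 209.0 K. Constrained thermal stress σ = E·α·ΔT = 210.2×10³ MPa × 12.3×10⁻⁶ × 209.0 = 540 MPa (compressive).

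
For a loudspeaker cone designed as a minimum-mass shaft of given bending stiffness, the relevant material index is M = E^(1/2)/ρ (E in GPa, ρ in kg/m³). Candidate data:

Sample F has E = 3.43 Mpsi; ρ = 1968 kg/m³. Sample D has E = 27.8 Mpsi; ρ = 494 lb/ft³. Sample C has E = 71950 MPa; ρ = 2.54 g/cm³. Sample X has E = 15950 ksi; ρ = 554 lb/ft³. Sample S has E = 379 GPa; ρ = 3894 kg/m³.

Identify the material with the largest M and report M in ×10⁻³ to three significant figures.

sample S, M = 5.00×10⁻³

After converting to SI:
  sample F: E = 23.65 GPa, ρ = 1968 kg/m³
  sample D: E = 191.7 GPa, ρ = 7913 kg/m³
  sample C: E = 71.95 GPa, ρ = 2540 kg/m³
  sample X: E = 110.0 GPa, ρ = 8874 kg/m³
  sample S: E = 379.0 GPa, ρ = 3894 kg/m³
  sample S: M = 5.00×10⁻³
  sample C: M = 3.34×10⁻³
  sample F: M = 2.47×10⁻³
  sample D: M = 1.75×10⁻³
  sample X: M = 1.18×10⁻³
Highest index: sample S.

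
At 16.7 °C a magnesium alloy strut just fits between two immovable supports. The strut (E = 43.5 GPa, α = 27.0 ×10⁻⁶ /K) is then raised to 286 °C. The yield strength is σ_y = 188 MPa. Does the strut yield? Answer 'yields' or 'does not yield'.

yields

ΔT = 269.3 K. Constrained thermal stress σ = E·α·ΔT = 43.50×10³ MPa × 27.0×10⁻⁶ × 269.3 = 316 MPa (compressive).
Compare to σ_y = 188 MPa: σ ≥ σ_y, so it yields.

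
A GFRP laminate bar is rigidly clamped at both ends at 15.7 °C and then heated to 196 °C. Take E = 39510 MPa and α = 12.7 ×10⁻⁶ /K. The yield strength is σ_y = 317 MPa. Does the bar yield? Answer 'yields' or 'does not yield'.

does not yield

E = 39510 MPa = 39.51 GPa.
ΔT = 180.3 K. Constrained thermal stress σ = E·α·ΔT = 39.51×10³ MPa × 12.7×10⁻⁶ × 180.3 = 90.5 MPa (compressive).
Compare to σ_y = 317 MPa: σ < σ_y, so it does not yield.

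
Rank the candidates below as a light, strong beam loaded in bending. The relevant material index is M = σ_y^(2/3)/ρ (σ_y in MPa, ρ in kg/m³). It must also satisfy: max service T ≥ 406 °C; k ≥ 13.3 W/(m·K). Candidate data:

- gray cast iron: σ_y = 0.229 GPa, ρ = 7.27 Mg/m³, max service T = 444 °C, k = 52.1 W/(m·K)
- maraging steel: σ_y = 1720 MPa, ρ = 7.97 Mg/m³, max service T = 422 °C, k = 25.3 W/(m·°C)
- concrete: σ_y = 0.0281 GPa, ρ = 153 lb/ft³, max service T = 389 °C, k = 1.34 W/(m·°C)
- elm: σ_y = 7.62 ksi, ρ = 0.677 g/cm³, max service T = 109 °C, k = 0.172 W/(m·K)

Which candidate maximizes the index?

maraging steel

Screen on constraints: max service T ≥ 406 °C; k ≥ 13.3 W/(m·K). Survivors: gray cast iron, maraging steel.
Normalizing units and computing the index:
  gray cast iron: σ_y = 229.0 MPa, ρ = 7270 kg/m³
  maraging steel: σ_y = 1720 MPa, ρ = 7970 kg/m³
  maraging steel: M = 18.0×10⁻³
  gray cast iron: M = 5.15×10⁻³
Highest index: maraging steel.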